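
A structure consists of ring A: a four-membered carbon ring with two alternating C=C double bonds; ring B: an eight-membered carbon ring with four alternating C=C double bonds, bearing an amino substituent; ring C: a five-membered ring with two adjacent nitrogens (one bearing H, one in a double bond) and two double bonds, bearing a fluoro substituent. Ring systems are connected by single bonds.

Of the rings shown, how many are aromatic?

Ring A has only sp² ring atoms; a planar conformation would have a fully conjugated π system of 4 electrons. But 4 = 4(1), which is 4n not 4n+2, so ring A is not aromatic (cyclobutadiene) — cyclobutadiene is antiaromatic and distorts to a rectangle.
Ring B has only sp² ring atoms; a planar conformation would have a fully conjugated π system of 8 electrons. But 8 = 4(2), which is 4n not 4n+2, so ring B is not aromatic (cyclooctatetraene) — cyclooctatetraene distorts into a non-planar tub to avoid antiaromaticity.
Ring C is fully conjugated (every ring atom contributes a p orbital); 2 ring double bonds (4 π electrons) plus a heteroatom lone pair (2) give 6 π electrons. Since 6 = 4n+2 (n=1), ring C is aromatic (pyrazole).
Aromatic: C. Total: 1.

1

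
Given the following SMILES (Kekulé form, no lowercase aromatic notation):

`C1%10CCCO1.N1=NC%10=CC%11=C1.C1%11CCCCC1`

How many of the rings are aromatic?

The SMILES encodes a five-membered saturated ring of four carbons and one oxygen; a six-membered ring with two adjacent nitrogens and three alternating double bonds; a six-membered saturated carbon ring.
The 5-membered ring with one oxygen has only sp³ atoms, so it is not fully conjugated — not aromatic (tetrahydrofuran).
The 6-membered ring with two nitrogens (1,2) is fully conjugated (every ring atom contributes a p orbital); 3 ring double bonds give 6 π electrons. That satisfies 4n+2 with n=1, so it is aromatic (pyridazine).
The 6-membered ring has only sp³ atoms, so it is not fully conjugated — not aromatic (cyclohexane).
1 of the 3 rings is aromatic. Total: 1.

1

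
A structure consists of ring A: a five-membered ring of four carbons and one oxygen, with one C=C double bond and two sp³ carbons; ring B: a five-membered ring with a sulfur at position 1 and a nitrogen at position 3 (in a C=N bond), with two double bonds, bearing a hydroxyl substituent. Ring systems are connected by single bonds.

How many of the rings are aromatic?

1

Ring A has two sp³ carbons, so it is not fully conjugated — not aromatic (2,3-dihydrofuran).
Ring B is planar and fully conjugated; 2 ring double bonds (4 π electrons) plus a heteroatom lone pair (2) give 6 π electrons. That satisfies 4n+2 with n=1, so ring B is aromatic (thiazole).
Aromatic: B. Total: 1.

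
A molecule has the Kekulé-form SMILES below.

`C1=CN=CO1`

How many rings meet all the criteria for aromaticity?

1

The SMILES encodes a five-membered ring with an oxygen at position 1 and a nitrogen at position 3 (in a C=N bond), with two double bonds.
The 5-membered ring with one oxygen and one =N– is fully conjugated (every ring atom contributes a p orbital); 2 ring double bonds (4 π electrons) plus a heteroatom lone pair (2) give 6 π electrons. 6 = 4(1)+2, so it is aromatic (oxazole).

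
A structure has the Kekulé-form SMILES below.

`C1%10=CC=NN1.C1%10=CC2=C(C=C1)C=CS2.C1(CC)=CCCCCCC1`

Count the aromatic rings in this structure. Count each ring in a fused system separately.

3

The SMILES encodes a five-membered ring with two adjacent nitrogens (one bearing H, one in a double bond) and two double bonds; a six-membered carbon ring with three alternating C=C double bonds, fused to a five-membered ring containing one sulfur and two C=C double bonds; an eight-membered carbon ring with one C=C double bond.
The 5-membered ring with two adjacent nitrogens (one N–H, one =N–) is fully conjugated (every ring atom contributes a p orbital); 2 ring double bonds (4 π electrons) plus a heteroatom lone pair (2) give 6 π electrons. Since 6 = 4n+2 (n=1), it is aromatic (pyrazole).
The fused 6/5-membered bicyclic (with one sulfur) is a single π system with 9 sp² atoms and 10 π electrons from ring double bonds plus a heteroatom lone pair. 10 = 4(2)+2, so the system is aromatic and both rings count as aromatic (benzothiophene).
The 8-membered ring has six sp³ carbons, so it is not fully conjugated — not aromatic (cyclooctene).
3 of the 4 rings are aromatic. Total: 3.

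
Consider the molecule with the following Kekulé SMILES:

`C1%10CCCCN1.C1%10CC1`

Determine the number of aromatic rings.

0

The SMILES encodes a six-membered saturated ring of five carbons and one N–H nitrogen; a three-membered saturated carbon ring.
The 6-membered ring with one N–H has only sp³ atoms, so it is not fully conjugated — not aromatic (piperidine).
The 3-membered ring has only sp³ atoms, so it is not fully conjugated — not aromatic (cyclopropane).
None of the rings are aromatic. Total: 0.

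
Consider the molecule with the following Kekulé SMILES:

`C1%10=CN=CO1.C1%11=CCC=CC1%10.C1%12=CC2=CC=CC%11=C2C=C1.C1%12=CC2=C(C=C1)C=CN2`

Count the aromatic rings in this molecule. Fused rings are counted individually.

5

The SMILES encodes a five-membered ring with an oxygen at position 1 and a nitrogen at position 3 (in a C=N bond), with two double bonds; a six-membered carbon ring with two isolated C=C double bonds and two sp³ carbons; two fused six-membered carbon rings, each with three alternating C=C double bonds; a six-membered carbon ring with three alternating C=C double bonds, fused to a five-membered ring containing one N–H nitrogen and two C=C double bonds.
The 5-membered ring with one oxygen and one =N– is planar and fully conjugated; 2 ring double bonds (4 π electrons) plus a heteroatom lone pair (2) give 6 π electrons. That satisfies 4n+2 with n=1, so it is aromatic (oxazole).
The 6-membered ring has two sp³ carbons, so it is not fully conjugated — not aromatic (1,4-cyclohexadiene).
The fused 6/6-membered bicyclic is a single π system with 10 sp² atoms and 10 π electrons from ring double bonds. 10 = 4(2)+2, so the system is aromatic and both rings count as aromatic (naphthalene).
The fused 6/5-membered bicyclic (with one N–H) is a single π system with 9 sp² atoms and 10 π electrons from ring double bonds plus a heteroatom lone pair. 10 = 4(2)+2, so the system is aromatic and both rings count as aromatic (indole).
5 of the 6 rings are aromatic. Total: 5.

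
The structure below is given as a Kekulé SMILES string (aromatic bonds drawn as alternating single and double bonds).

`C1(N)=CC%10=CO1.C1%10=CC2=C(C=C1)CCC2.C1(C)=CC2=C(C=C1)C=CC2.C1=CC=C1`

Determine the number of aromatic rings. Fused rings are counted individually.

The SMILES encodes a five-membered ring of four carbons and one oxygen, with two C=C double bonds; a six-membered carbon ring with three alternating C=C double bonds, fused to a saturated five-membered carbon ring; a six-membered carbon ring with three alternating C=C double bonds, fused to a five-membered carbon ring containing one C=C double bond and one sp³ carbon; a four-membered carbon ring with two alternating C=C double bonds.
The 5-membered ring with one oxygen has a continuous p-orbital overlap around the ring; 2 ring double bonds (4 π electrons) plus a heteroatom lone pair (2) give 6 π electrons. 6 = 4(1)+2, so it is aromatic (furan).
The 6-membered ring is planar and fully conjugated; 3 ring double bonds give 6 π electrons. Since 6 = 4n+2 (n=1), it is aromatic (benzene ring).
The 5-membered ring has three sp³ carbons, so it is not fully conjugated — not aromatic (cyclopentane ring).
The second 6-membered ring has a continuous p-orbital overlap around the ring; 3 ring double bonds give 6 π electrons. Since 6 = 4n+2 (n=1), it is aromatic (benzene ring).
The second 5-membered ring has one sp³ carbon, so it is not fully conjugated — not aromatic (cyclopentene ring).
The 4-membered ring has only sp² ring atoms; a planar conformation would have a fully conjugated π system of 4 electrons. But 4 = 4(1), which is 4n not 4n+2, so it is not aromatic (cyclobutadiene) — cyclobutadiene is antiaromatic and distorts to a rectangle.
3 of the 6 rings are aromatic. Total: 3.

3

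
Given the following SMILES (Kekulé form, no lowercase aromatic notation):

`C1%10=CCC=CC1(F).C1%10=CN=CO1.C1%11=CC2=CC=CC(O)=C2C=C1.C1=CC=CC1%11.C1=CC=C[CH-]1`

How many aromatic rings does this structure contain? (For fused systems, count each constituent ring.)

4

The SMILES encodes a six-membered carbon ring with two isolated C=C double bonds and two sp³ carbons; a five-membered ring with an oxygen at position 1 and a nitrogen at position 3 (in a C=N bond), with two double bonds; two fused six-membered carbon rings, each with three alternating C=C double bonds; a five-membered carbon ring with two conjugated C=C double bonds and one sp³ carbon; a five-membered all-carbon ring bearing a negative charge on one carbon, with two C=C double bonds.
The 6-membered ring has two sp³ carbons, so it is not fully conjugated — not aromatic (1,4-cyclohexadiene).
The 5-membered ring with one oxygen and one =N– is planar and fully conjugated; 2 ring double bonds (4 π electrons) plus a heteroatom lone pair (2) give 6 π electrons. 6 = 4(1)+2, so it is aromatic (oxazole).
The fused 6/6-membered bicyclic is a single π system with 10 sp² atoms and 10 π electrons from ring double bonds. 10 = 4(2)+2, so the system is aromatic and both rings count as aromatic (naphthalene).
The 5-membered ring has one sp³ carbon, so it is not fully conjugated — not aromatic (cyclopentadiene).
The second 5-membered ring is fully conjugated (every ring atom contributes a p orbital); 2 ring double bonds (4 π electrons) plus the carbanion lone pair (2) give 6 π electrons. 6 = 4(1)+2, so it is aromatic (cyclopentadienyl anion).
4 of the 6 rings are aromatic. Total: 4.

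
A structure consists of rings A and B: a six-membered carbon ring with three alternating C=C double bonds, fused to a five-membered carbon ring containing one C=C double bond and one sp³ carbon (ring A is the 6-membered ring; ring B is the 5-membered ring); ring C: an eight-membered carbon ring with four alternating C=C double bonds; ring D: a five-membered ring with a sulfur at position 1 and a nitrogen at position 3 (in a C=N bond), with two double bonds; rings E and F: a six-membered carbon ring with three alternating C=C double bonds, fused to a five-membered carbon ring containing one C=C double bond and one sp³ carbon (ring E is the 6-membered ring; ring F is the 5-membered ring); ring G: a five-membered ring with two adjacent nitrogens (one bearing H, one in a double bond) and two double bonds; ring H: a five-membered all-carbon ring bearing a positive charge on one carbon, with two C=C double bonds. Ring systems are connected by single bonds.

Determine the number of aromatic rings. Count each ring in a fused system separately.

4

Ring A has a continuous p-orbital overlap around the ring; 3 ring double bonds give 6 π electrons. Since 6 = 4n+2 (n=1), ring A is aromatic (benzene ring).
Ring B has one sp³ carbon, so it is not fully conjugated — not aromatic (cyclopentene ring).
Ring C has only sp² ring atoms; a planar conformation would have a fully conjugated π system of 8 electrons. But 8 = 4(2), which is 4n not 4n+2, so ring C is not aromatic (cyclooctatetraene) — cyclooctatetraene distorts into a non-planar tub to avoid antiaromaticity.
Ring D is fully conjugated (every ring atom contributes a p orbital); 2 ring double bonds (4 π electrons) plus a heteroatom lone pair (2) give 6 π electrons. That satisfies 4n+2 with n=1, so ring D is aromatic (thiazole).
Ring E is fully conjugated (every ring atom contributes a p orbital); 3 ring double bonds give 6 π electrons. Since 6 = 4n+2 (n=1), ring E is aromatic (benzene ring).
Ring F has one sp³ carbon, so it is not fully conjugated — not aromatic (cyclopentene ring).
Ring G is planar and fully conjugated; 2 ring double bonds (4 π electrons) plus a heteroatom lone pair (2) give 6 π electrons. 6 = 4(1)+2, so ring G is aromatic (pyrazole).
Ring H has only sp² ring atoms; a planar conformation would have a fully conjugated π system of 4 electrons. But 4 = 4(1), which is 4n not 4n+2, so ring H is not aromatic (cyclopentadienyl cation).
Aromatic: A, D, E, G. Total: 4.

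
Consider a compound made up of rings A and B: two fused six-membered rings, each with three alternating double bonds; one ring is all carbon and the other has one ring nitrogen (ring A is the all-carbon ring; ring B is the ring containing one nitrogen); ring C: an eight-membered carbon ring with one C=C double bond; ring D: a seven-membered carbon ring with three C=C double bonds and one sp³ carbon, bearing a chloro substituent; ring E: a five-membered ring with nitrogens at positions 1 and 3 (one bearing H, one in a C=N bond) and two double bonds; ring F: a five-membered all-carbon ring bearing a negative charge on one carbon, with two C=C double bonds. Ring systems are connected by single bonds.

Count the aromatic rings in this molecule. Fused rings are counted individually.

4

Rings A and B form a fused bicyclic system (with one nitrogen) with 10 sp² atoms and 10 π electrons from ring double bonds. 10 = 4(2)+2, so the system is aromatic and both rings count as aromatic (quinoline).
Ring C has six sp³ carbons, so it is not fully conjugated — not aromatic (cyclooctene).
Ring D has one sp³ carbon, so it is not fully conjugated — not aromatic (cycloheptatriene).
Ring E has a continuous p-orbital overlap around the ring; 2 ring double bonds (4 π electrons) plus a heteroatom lone pair (2) give 6 π electrons. Since 6 = 4n+2 (n=1), ring E is aromatic (imidazole).
Ring F has a continuous p-orbital overlap around the ring; 2 ring double bonds (4 π electrons) plus the carbanion lone pair (2) give 6 π electrons. That satisfies 4n+2 with n=1, so ring F is aromatic (cyclopentadienyl anion).
Aromatic: A, B, E, F. Total: 4.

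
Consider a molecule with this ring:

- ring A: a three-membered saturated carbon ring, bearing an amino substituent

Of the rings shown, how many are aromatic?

0

Ring A has only sp³ atoms, so it is not fully conjugated — not aromatic (cyclopropane).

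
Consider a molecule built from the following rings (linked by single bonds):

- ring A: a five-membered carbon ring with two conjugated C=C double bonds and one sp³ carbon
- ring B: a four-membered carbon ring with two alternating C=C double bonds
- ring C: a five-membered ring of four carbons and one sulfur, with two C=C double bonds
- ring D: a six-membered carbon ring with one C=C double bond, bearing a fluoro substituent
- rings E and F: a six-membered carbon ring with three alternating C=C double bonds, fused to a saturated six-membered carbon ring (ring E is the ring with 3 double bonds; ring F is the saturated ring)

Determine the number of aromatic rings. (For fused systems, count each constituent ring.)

Ring A has one sp³ carbon, so it is not fully conjugated — not aromatic (cyclopentadiene).
Ring B has only sp² ring atoms; a planar conformation would have a fully conjugated π system of 4 electrons. But 4 = 4(1), which is 4n not 4n+2, so ring B is not aromatic (cyclobutadiene) — cyclobutadiene is antiaromatic and distorts to a rectangle.
Ring C is fully conjugated (every ring atom contributes a p orbital); 2 ring double bonds (4 π electrons) plus a heteroatom lone pair (2) give 6 π electrons. Since 6 = 4n+2 (n=1), ring C is aromatic (thiophene).
Ring D has four sp³ carbons, so it is not fully conjugated — not aromatic (cyclohexene).
Ring E is fully conjugated (every ring atom contributes a p orbital); 3 ring double bonds give 6 π electrons. 6 = 4(1)+2, so ring E is aromatic (benzene ring).
Ring F has four sp³ carbons, so it is not fully conjugated — not aromatic (cyclohexane ring).
Aromatic: C, E. Total: 2.

2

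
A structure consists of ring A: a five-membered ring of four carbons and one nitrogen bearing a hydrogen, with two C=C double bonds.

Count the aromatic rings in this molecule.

1

Ring A is fully conjugated (every ring atom contributes a p orbital); 2 ring double bonds (4 π electrons) plus a heteroatom lone pair (2) give 6 π electrons. That satisfies 4n+2 with n=1, so ring A is aromatic (pyrrole).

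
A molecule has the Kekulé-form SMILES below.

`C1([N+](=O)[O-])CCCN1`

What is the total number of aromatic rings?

0

The SMILES encodes a five-membered saturated ring of four carbons and one N–H nitrogen.
The 5-membered ring with one N–H has only sp³ atoms, so it is not fully conjugated — not aromatic (pyrrolidine).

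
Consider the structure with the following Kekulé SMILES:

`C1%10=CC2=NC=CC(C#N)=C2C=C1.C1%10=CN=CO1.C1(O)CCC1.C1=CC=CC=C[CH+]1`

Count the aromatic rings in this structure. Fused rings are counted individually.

4

The SMILES encodes two fused six-membered rings, each with three alternating double bonds; one ring is all carbon and the other has one ring nitrogen; a five-membered ring with an oxygen at position 1 and a nitrogen at position 3 (in a C=N bond), with two double bonds; a four-membered saturated carbon ring; a seven-membered all-carbon ring bearing a positive charge on one carbon, with three C=C double bonds.
The fused 6/6-membered bicyclic (with one nitrogen) is a single π system with 10 sp² atoms and 10 π electrons from ring double bonds. 10 = 4(2)+2, so the system is aromatic and both rings count as aromatic (quinoline).
The 5-membered ring with one oxygen and one =N– is fully conjugated (every ring atom contributes a p orbital); 2 ring double bonds (4 π electrons) plus a heteroatom lone pair (2) give 6 π electrons. That satisfies 4n+2 with n=1, so it is aromatic (oxazole).
The 4-membered ring has only sp³ atoms, so it is not fully conjugated — not aromatic (cyclobutane).
The 7-membered ring has a continuous p-orbital overlap around the ring; 3 ring double bonds (6 π electrons) plus the carbocation's empty p orbital (0, but keeps the ring conjugated) give 6 π electrons. Since 6 = 4n+2 (n=1), it is aromatic (tropylium cation).
4 of the 5 rings are aromatic. Total: 4.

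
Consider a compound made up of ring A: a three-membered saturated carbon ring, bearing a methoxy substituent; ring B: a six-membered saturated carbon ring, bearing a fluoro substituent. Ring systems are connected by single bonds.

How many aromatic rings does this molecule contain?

Ring A has only sp³ atoms, so it is not fully conjugated — not aromatic (cyclopropane).
Ring B has only sp³ atoms, so it is not fully conjugated — not aromatic (cyclohexane).
No ring is aromatic. Total: 0.

0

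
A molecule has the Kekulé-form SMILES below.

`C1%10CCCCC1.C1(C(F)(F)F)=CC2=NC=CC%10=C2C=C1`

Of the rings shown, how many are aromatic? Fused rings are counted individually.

The SMILES encodes a six-membered saturated carbon ring; two fused six-membered rings, each with three alternating double bonds; one ring is all carbon and the other has one ring nitrogen.
The 6-membered ring has only sp³ atoms, so it is not fully conjugated — not aromatic (cyclohexane).
The fused 6/6-membered bicyclic (with one nitrogen) is a single π system with 10 sp² atoms and 10 π electrons from ring double bonds. 10 = 4(2)+2, so the system is aromatic and both rings count as aromatic (quinoline).
2 of the 3 rings are aromatic. Total: 2.

2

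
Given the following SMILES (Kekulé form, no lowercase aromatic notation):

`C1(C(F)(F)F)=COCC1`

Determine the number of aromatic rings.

0

The SMILES encodes a five-membered ring of four carbons and one oxygen, with one C=C double bond and two sp³ carbons.
The 5-membered ring with one oxygen has two sp³ carbons, so it is not fully conjugated — not aromatic (2,3-dihydrofuran).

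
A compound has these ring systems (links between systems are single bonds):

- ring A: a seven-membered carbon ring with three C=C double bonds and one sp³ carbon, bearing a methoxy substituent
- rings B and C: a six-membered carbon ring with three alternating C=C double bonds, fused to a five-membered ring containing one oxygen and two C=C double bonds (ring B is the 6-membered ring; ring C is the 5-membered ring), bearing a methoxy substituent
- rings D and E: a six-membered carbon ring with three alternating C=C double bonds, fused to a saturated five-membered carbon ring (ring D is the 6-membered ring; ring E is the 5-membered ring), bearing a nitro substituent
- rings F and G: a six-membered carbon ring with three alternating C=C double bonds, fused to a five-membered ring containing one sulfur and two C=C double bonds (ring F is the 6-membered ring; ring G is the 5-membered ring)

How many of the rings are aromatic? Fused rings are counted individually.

Ring A has one sp³ carbon, so it is not fully conjugated — not aromatic (cycloheptatriene).
Rings B and C form a fused bicyclic system (with one oxygen) with 9 sp² atoms and 10 π electrons from ring double bonds plus a heteroatom lone pair. 10 = 4(2)+2, so the system is aromatic and both rings count as aromatic (benzofuran).
Ring D is fully conjugated (every ring atom contributes a p orbital); 3 ring double bonds give 6 π electrons. 6 = 4(1)+2, so ring D is aromatic (benzene ring).
Ring E has three sp³ carbons, so it is not fully conjugated — not aromatic (cyclopentane ring).
Rings F and G form a fused bicyclic system (with one sulfur) with 9 sp² atoms and 10 π electrons from ring double bonds plus a heteroatom lone pair. 10 = 4(2)+2, so the system is aromatic and both rings count as aromatic (benzothiophene).
Aromatic: B, C, D, F, G. Total: 5.

5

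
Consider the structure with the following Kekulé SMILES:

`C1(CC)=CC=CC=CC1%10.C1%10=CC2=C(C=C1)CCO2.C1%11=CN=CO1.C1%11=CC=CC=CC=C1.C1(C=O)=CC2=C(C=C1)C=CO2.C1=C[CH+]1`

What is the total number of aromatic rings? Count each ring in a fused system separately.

The SMILES encodes a seven-membered carbon ring with three C=C double bonds and one sp³ carbon; a six-membered carbon ring with three alternating C=C double bonds, fused to a five-membered ring containing one oxygen and two sp³ carbons; a five-membered ring with an oxygen at position 1 and a nitrogen at position 3 (in a C=N bond), with two double bonds; an eight-membered carbon ring with four alternating C=C double bonds; a six-membered carbon ring with three alternating C=C double bonds, fused to a five-membered ring containing one oxygen and two C=C double bonds; a three-membered all-carbon ring bearing a positive charge on one carbon, with one C=C double bond.
The 7-membered ring has one sp³ carbon, so it is not fully conjugated — not aromatic (cycloheptatriene).
The 6-membered ring has a continuous p-orbital overlap around the ring; 3 ring double bonds give 6 π electrons. That satisfies 4n+2 with n=1, so it is aromatic (benzene ring).
The 5-membered ring with one oxygen has two sp³ carbons, so it is not fully conjugated — not aromatic (oxolane ring).
The 5-membered ring with one oxygen and one =N– has a continuous p-orbital overlap around the ring; 2 ring double bonds (4 π electrons) plus a heteroatom lone pair (2) give 6 π electrons. 6 = 4(1)+2, so it is aromatic (oxazole).
The 8-membered ring has only sp² ring atoms; a planar conformation would have a fully conjugated π system of 8 electrons. But 8 = 4(2), which is 4n not 4n+2, so it is not aromatic (cyclooctatetraene) — cyclooctatetraene distorts into a non-planar tub to avoid antiaromaticity.
The fused 6/5-membered bicyclic (with one oxygen) is a single π system with 9 sp² atoms and 10 π electrons from ring double bonds plus a heteroatom lone pair. 10 = 4(2)+2, so the system is aromatic and both rings count as aromatic (benzofuran).
The 3-membered ring has a continuous p-orbital overlap around the ring; 1 ring double bond (2 π electrons) plus the carbocation's empty p orbital (0, but keeps the ring conjugated) give 2 π electrons. That satisfies 4n+2 with n=0, so it is aromatic (cyclopropenyl cation).
5 of the 8 rings are aromatic. Total: 5.

5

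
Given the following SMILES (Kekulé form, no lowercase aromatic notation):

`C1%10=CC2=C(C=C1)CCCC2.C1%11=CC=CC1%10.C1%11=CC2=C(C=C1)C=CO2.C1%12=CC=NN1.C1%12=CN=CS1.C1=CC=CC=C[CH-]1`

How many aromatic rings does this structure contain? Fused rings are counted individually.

The SMILES encodes a six-membered carbon ring with three alternating C=C double bonds, fused to a saturated six-membered carbon ring; a five-membered carbon ring with two conjugated C=C double bonds and one sp³ carbon; a six-membered carbon ring with three alternating C=C double bonds, fused to a five-membered ring containing one oxygen and two C=C double bonds; a five-membered ring with two adjacent nitrogens (one bearing H, one in a double bond) and two double bonds; a five-membered ring with a sulfur at position 1 and a nitrogen at position 3 (in a C=N bond), with two double bonds; a seven-membered all-carbon ring bearing a negative charge on one carbon, with three C=C double bonds.
The 6-membered ring is planar and fully conjugated; 3 ring double bonds give 6 π electrons. That satisfies 4n+2 with n=1, so it is aromatic (benzene ring).
The second 6-membered ring has four sp³ carbons, so it is not fully conjugated — not aromatic (cyclohexane ring).
The 5-membered ring has one sp³ carbon, so it is not fully conjugated — not aromatic (cyclopentadiene).
The fused 6/5-membered bicyclic (with one oxygen) is a single π system with 9 sp² atoms and 10 π electrons from ring double bonds plus a heteroatom lone pair. 10 = 4(2)+2, so the system is aromatic and both rings count as aromatic (benzofuran).
The 5-membered ring with two adjacent nitrogens (one N–H, one =N–) is planar and fully conjugated; 2 ring double bonds (4 π electrons) plus a heteroatom lone pair (2) give 6 π electrons. 6 = 4(1)+2, so it is aromatic (pyrazole).
The 5-membered ring with one sulfur and one =N– has a continuous p-orbital overlap around the ring; 2 ring double bonds (4 π electrons) plus a heteroatom lone pair (2) give 6 π electrons. 6 = 4(1)+2, so it is aromatic (thiazole).
The 7-membered ring has only sp² ring atoms; a planar conformation would have a fully conjugated π system of 8 electrons. But 8 = 4(2), which is 4n not 4n+2, so it is not aromatic (cycloheptatrienyl anion).
5 of the 8 rings are aromatic. Total: 5.

5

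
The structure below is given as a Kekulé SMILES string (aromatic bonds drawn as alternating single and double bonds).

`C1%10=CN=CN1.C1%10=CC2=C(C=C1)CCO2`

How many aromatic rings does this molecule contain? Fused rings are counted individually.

The SMILES encodes a five-membered ring with nitrogens at positions 1 and 3 (one bearing H, one in a C=N bond) and two double bonds; a six-membered carbon ring with three alternating C=C double bonds, fused to a five-membered ring containing one oxygen and two sp³ carbons.
The 5-membered ring with two nitrogens (one N–H, one =N–) has a continuous p-orbital overlap around the ring; 2 ring double bonds (4 π electrons) plus a heteroatom lone pair (2) give 6 π electrons. 6 = 4(1)+2, so it is aromatic (imidazole).
The 6-membered ring has a continuous p-orbital overlap around the ring; 3 ring double bonds give 6 π electrons. 6 = 4(1)+2, so it is aromatic (benzene ring).
The 5-membered ring with one oxygen has two sp³ carbons, so it is not fully conjugated — not aromatic (oxolane ring).
2 of the 3 rings are aromatic. Total: 2.

2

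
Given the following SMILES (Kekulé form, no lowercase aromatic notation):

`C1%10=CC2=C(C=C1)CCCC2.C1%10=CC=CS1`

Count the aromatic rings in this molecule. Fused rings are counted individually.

2

The SMILES encodes a six-membered carbon ring with three alternating C=C double bonds, fused to a saturated six-membered carbon ring; a five-membered ring of four carbons and one sulfur, with two C=C double bonds.
The 6-membered ring is planar and fully conjugated; 3 ring double bonds give 6 π electrons. 6 = 4(1)+2, so it is aromatic (benzene ring).
The second 6-membered ring has four sp³ carbons, so it is not fully conjugated — not aromatic (cyclohexane ring).
The 5-membered ring with one sulfur is fully conjugated (every ring atom contributes a p orbital); 2 ring double bonds (4 π electrons) plus a heteroatom lone pair (2) give 6 π electrons. Since 6 = 4n+2 (n=1), it is aromatic (thiophene).
2 of the 3 rings are aromatic. Total: 2.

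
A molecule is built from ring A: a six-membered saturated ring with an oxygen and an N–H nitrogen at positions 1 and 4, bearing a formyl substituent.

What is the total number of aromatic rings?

Ring A has only sp³ atoms, so it is not fully conjugated — not aromatic (morpholine).

0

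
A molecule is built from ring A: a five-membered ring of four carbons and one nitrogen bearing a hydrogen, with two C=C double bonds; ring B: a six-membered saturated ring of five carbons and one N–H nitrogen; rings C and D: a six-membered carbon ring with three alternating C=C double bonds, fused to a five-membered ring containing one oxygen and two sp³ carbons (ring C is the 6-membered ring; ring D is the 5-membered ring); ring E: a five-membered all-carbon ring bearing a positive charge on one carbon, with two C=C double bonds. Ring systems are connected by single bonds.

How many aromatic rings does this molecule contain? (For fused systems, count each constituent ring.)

2

Ring A is planar and fully conjugated; 2 ring double bonds (4 π electrons) plus a heteroatom lone pair (2) give 6 π electrons. That satisfies 4n+2 with n=1, so ring A is aromatic (pyrrole).
Ring B has only sp³ atoms, so it is not fully conjugated — not aromatic (piperidine).
Ring C has a continuous p-orbital overlap around the ring; 3 ring double bonds give 6 π electrons. That satisfies 4n+2 with n=1, so ring C is aromatic (benzene ring).
Ring D has two sp³ carbons, so it is not fully conjugated — not aromatic (oxolane ring).
Ring E has only sp² ring atoms; a planar conformation would have a fully conjugated π system of 4 electrons. But 4 = 4(1), which is 4n not 4n+2, so ring E is not aromatic (cyclopentadienyl cation).
Aromatic: A, C. Total: 2.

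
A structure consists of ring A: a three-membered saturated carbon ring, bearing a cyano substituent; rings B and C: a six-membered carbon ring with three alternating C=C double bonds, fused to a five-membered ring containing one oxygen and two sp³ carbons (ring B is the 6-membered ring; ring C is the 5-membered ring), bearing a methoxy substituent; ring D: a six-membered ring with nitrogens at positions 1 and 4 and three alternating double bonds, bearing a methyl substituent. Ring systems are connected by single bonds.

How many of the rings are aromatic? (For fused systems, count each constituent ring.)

2

Ring A has only sp³ atoms, so it is not fully conjugated — not aromatic (cyclopropane).
Ring B is fully conjugated (every ring atom contributes a p orbital); 3 ring double bonds give 6 π electrons. 6 = 4(1)+2, so ring B is aromatic (benzene ring).
Ring C has two sp³ carbons, so it is not fully conjugated — not aromatic (oxolane ring).
Ring D has a continuous p-orbital overlap around the ring; 3 ring double bonds give 6 π electrons. 6 = 4(1)+2, so ring D is aromatic (pyrazine).
Aromatic: B, D. Total: 2.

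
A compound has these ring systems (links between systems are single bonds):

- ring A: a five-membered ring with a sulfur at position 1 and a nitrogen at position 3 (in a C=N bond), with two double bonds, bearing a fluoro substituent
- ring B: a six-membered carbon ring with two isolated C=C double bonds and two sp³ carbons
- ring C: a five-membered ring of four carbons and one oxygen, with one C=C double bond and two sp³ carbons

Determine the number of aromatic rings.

Ring A is planar and fully conjugated; 2 ring double bonds (4 π electrons) plus a heteroatom lone pair (2) give 6 π electrons. Since 6 = 4n+2 (n=1), ring A is aromatic (thiazole).
Ring B has two sp³ carbons, so it is not fully conjugated — not aromatic (1,4-cyclohexadiene).
Ring C has two sp³ carbons, so it is not fully conjugated — not aromatic (2,3-dihydrofuran).
Aromatic: A. Total: 1.

1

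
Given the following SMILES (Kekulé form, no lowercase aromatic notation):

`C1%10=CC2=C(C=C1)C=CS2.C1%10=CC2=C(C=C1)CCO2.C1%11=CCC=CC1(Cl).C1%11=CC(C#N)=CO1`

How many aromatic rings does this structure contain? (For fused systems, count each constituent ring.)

4

The SMILES encodes a six-membered carbon ring with three alternating C=C double bonds, fused to a five-membered ring containing one sulfur and two C=C double bonds; a six-membered carbon ring with three alternating C=C double bonds, fused to a five-membered ring containing one oxygen and two sp³ carbons; a six-membered carbon ring with two isolated C=C double bonds and two sp³ carbons; a five-membered ring of four carbons and one oxygen, with two C=C double bonds.
The fused 6/5-membered bicyclic (with one sulfur) is a single π system with 9 sp² atoms and 10 π electrons from ring double bonds plus a heteroatom lone pair. 10 = 4(2)+2, so the system is aromatic and both rings count as aromatic (benzothiophene).
The 6-membered ring is planar and fully conjugated; 3 ring double bonds give 6 π electrons. That satisfies 4n+2 with n=1, so it is aromatic (benzene ring).
The 5-membered ring with one oxygen has two sp³ carbons, so it is not fully conjugated — not aromatic (oxolane ring).
The second 6-membered ring has two sp³ carbons, so it is not fully conjugated — not aromatic (1,4-cyclohexadiene).
The second 5-membered ring with one oxygen has a continuous p-orbital overlap around the ring; 2 ring double bonds (4 π electrons) plus a heteroatom lone pair (2) give 6 π electrons. 6 = 4(1)+2, so it is aromatic (furan).
4 of the 6 rings are aromatic. Total: 4.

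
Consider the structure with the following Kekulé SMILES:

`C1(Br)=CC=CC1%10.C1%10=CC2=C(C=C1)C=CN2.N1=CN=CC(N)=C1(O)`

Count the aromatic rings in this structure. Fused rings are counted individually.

3

The SMILES encodes a five-membered carbon ring with two conjugated C=C double bonds and one sp³ carbon; a six-membered carbon ring with three alternating C=C double bonds, fused to a five-membered ring containing one N–H nitrogen and two C=C double bonds; a six-membered ring with nitrogens at positions 1 and 3 and three alternating double bonds.
The 5-membered ring has one sp³ carbon, so it is not fully conjugated — not aromatic (cyclopentadiene).
The fused 6/5-membered bicyclic (with one N–H) is a single π system with 9 sp² atoms and 10 π electrons from ring double bonds plus a heteroatom lone pair. 10 = 4(2)+2, so the system is aromatic and both rings count as aromatic (indole).
The 6-membered ring with two nitrogens (1,3) has a continuous p-orbital overlap around the ring; 3 ring double bonds give 6 π electrons. 6 = 4(1)+2, so it is aromatic (pyrimidine).
3 of the 4 rings are aromatic. Total: 3.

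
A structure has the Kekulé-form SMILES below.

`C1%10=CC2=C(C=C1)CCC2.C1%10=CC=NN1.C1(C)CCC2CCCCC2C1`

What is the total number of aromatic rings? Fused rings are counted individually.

The SMILES encodes a six-membered carbon ring with three alternating C=C double bonds, fused to a saturated five-membered carbon ring; a five-membered ring with two adjacent nitrogens (one bearing H, one in a double bond) and two double bonds; two fused six-membered saturated carbon rings.
The 6-membered ring has a continuous p-orbital overlap around the ring; 3 ring double bonds give 6 π electrons. That satisfies 4n+2 with n=1, so it is aromatic (benzene ring).
The 5-membered ring has three sp³ carbons, so it is not fully conjugated — not aromatic (cyclopentane ring).
The 5-membered ring with two adjacent nitrogens (one N–H, one =N–) has a continuous p-orbital overlap around the ring; 2 ring double bonds (4 π electrons) plus a heteroatom lone pair (2) give 6 π electrons. 6 = 4(1)+2, so it is aromatic (pyrazole).
The second 6-membered ring has only sp³ atoms, so it is not fully conjugated — not aromatic (cyclohexane ring).
The third 6-membered ring has only sp³ atoms, so it is not fully conjugated — not aromatic (cyclohexane ring).
2 of the 5 rings are aromatic. Total: 2.

2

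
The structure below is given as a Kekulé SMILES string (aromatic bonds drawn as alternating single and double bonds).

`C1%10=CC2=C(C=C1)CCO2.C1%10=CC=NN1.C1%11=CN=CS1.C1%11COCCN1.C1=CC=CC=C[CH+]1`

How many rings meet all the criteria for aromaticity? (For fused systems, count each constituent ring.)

The SMILES encodes a six-membered carbon ring with three alternating C=C double bonds, fused to a five-membered ring containing one oxygen and two sp³ carbons; a five-membered ring with two adjacent nitrogens (one bearing H, one in a double bond) and two double bonds; a five-membered ring with a sulfur at position 1 and a nitrogen at position 3 (in a C=N bond), with two double bonds; a six-membered saturated ring with an oxygen and an N–H nitrogen at positions 1 and 4; a seven-membered all-carbon ring bearing a positive charge on one carbon, with three C=C double bonds.
The 6-membered ring has a continuous p-orbital overlap around the ring; 3 ring double bonds give 6 π electrons. 6 = 4(1)+2, so it is aromatic (benzene ring).
The 5-membered ring with one oxygen has two sp³ carbons, so it is not fully conjugated — not aromatic (oxolane ring).
The 5-membered ring with two adjacent nitrogens (one N–H, one =N–) is fully conjugated (every ring atom contributes a p orbital); 2 ring double bonds (4 π electrons) plus a heteroatom lone pair (2) give 6 π electrons. That satisfies 4n+2 with n=1, so it is aromatic (pyrazole).
The 5-membered ring with one sulfur and one =N– is planar and fully conjugated; 2 ring double bonds (4 π electrons) plus a heteroatom lone pair (2) give 6 π electrons. Since 6 = 4n+2 (n=1), it is aromatic (thiazole).
The 6-membered ring with one oxygen and one N–H (1,4) has only sp³ atoms, so it is not fully conjugated — not aromatic (morpholine).
The 7-membered ring is planar and fully conjugated; 3 ring double bonds (6 π electrons) plus the carbocation's empty p orbital (0, but keeps the ring conjugated) give 6 π electrons. 6 = 4(1)+2, so it is aromatic (tropylium cation).
4 of the 6 rings are aromatic. Total: 4.

4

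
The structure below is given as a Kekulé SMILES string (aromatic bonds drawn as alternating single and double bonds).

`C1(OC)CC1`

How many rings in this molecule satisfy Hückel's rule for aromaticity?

The SMILES encodes a three-membered saturated carbon ring.
The 3-membered ring has only sp³ atoms, so it is not fully conjugated — not aromatic (cyclopropane).

0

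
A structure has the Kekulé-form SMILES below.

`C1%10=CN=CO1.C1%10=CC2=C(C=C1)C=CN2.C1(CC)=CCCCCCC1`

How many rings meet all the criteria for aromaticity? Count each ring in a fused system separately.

3

The SMILES encodes a five-membered ring with an oxygen at position 1 and a nitrogen at position 3 (in a C=N bond), with two double bonds; a six-membered carbon ring with three alternating C=C double bonds, fused to a five-membered ring containing one N–H nitrogen and two C=C double bonds; an eight-membered carbon ring with one C=C double bond.
The 5-membered ring with one oxygen and one =N– is fully conjugated (every ring atom contributes a p orbital); 2 ring double bonds (4 π electrons) plus a heteroatom lone pair (2) give 6 π electrons. 6 = 4(1)+2, so it is aromatic (oxazole).
The fused 6/5-membered bicyclic (with one N–H) is a single π system with 9 sp² atoms and 10 π electrons from ring double bonds plus a heteroatom lone pair. 10 = 4(2)+2, so the system is aromatic and both rings count as aromatic (indole).
The 8-membered ring has six sp³ carbons, so it is not fully conjugated — not aromatic (cyclooctene).
3 of the 4 rings are aromatic. Total: 3.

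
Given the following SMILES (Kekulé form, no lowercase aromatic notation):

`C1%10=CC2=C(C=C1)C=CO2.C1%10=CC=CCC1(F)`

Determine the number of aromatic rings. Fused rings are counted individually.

2

The SMILES encodes a six-membered carbon ring with three alternating C=C double bonds, fused to a five-membered ring containing one oxygen and two C=C double bonds; a six-membered carbon ring with two conjugated C=C double bonds and two sp³ carbons.
The fused 6/5-membered bicyclic (with one oxygen) is a single π system with 9 sp² atoms and 10 π electrons from ring double bonds plus a heteroatom lone pair. 10 = 4(2)+2, so the system is aromatic and both rings count as aromatic (benzofuran).
The 6-membered ring has two sp³ carbons, so it is not fully conjugated — not aromatic (1,3-cyclohexadiene).
2 of the 3 rings are aromatic. Total: 2.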